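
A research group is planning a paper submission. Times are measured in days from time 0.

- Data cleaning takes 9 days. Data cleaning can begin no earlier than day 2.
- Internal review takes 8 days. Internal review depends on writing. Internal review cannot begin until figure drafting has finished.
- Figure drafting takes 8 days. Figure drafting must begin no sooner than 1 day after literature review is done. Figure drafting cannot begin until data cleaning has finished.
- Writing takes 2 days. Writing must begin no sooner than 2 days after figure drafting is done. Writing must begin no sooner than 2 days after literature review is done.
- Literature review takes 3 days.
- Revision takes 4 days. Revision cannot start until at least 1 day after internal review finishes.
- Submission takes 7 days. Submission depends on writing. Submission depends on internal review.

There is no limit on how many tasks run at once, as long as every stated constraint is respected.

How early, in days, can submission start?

31

After its own release at day 2, data cleaning can start at day 2 and finishes at day 11.
Nothing blocks literature review, so it runs from day 0 to day 3.
Figure drafting has to wait for literature review (finishes day 3, plus 1-day gap → day 4); data cleaning (finishes day 11). The latest of these is day 11, so figure drafting runs day 11 to 11 + 8 = day 19.
Writing needs all of figure drafting (finishes day 19, plus 2-day gap → day 21); literature review (finishes day 3, plus 2-day gap → day 5). That puts its earliest start at day 21; it finishes at 21 + 2 = day 23.
Internal review has to wait for writing (finishes day 23); figure drafting (finishes day 19). The latest of these is day 23, so internal review runs day 23 to 23 + 8 = day 31.
Submission waits on writing (finishes day 23); internal review (finishes day 31). The latest of these is day 31, which is the earliest submission can start.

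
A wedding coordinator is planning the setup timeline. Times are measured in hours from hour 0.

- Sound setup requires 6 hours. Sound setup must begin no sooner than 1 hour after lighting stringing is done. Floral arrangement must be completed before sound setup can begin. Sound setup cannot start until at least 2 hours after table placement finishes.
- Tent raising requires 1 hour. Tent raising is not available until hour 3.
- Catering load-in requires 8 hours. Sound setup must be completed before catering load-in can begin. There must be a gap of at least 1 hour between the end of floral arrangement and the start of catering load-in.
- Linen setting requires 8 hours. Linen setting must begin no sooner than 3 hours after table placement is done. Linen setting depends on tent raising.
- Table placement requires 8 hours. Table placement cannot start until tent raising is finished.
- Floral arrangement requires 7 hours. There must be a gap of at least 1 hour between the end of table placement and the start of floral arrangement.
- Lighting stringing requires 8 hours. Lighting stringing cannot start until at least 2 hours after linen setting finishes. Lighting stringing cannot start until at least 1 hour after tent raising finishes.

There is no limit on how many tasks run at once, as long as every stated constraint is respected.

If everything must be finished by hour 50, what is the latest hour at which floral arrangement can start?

29

Catering load-in has no dependents, so it just needs to finish by hour 50. Starting by 50 − 8 = hour 42 achieves that.
Sound setup feeds into catering load-in (must start by hour 42); so sound setup must finish by hour 42 and therefore start by hour 36.
Floral arrangement has several dependents: sound setup (must start by hour 36); catering load-in (must start by hour 42, minus 1-hour gap → hour 41). The earliest of those limits is hour 36, so floral arrangement must start by 36 − 7 = hour 29.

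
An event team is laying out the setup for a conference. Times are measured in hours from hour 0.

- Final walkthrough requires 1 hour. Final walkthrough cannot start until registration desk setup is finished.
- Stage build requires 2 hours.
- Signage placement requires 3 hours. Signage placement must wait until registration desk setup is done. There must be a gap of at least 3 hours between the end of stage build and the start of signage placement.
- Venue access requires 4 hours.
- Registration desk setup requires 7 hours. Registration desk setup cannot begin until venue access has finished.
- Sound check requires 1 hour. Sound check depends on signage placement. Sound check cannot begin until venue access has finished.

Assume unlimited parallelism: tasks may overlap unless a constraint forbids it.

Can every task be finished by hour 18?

Nothing blocks stage build, so it runs from hour 0 to hour 2.
Nothing blocks venue access, so it runs from hour 0 to hour 4.
After venue access (finishes hour 4), registration desk setup can start at hour 4 and finishes at hour 11.
After registration desk setup (finishes hour 11), final walkthrough can start at hour 11 and finishes at hour 12.
Signage placement needs all of registration desk setup (finishes hour 11); stage build (finishes hour 2, plus 3-hour gap → hour 5). That puts its earliest start at hour 11; it finishes at 11 + 3 = hour 14.
For sound check: signage placement (finishes hour 14); venue access (finishes hour 4). Taking the maximum gives a start of hour 14, and it finishes at 14 + 1 = hour 15.
Every task is finished by hour 15, which is no later than the deadline of 18, so the schedule is feasible.

Yes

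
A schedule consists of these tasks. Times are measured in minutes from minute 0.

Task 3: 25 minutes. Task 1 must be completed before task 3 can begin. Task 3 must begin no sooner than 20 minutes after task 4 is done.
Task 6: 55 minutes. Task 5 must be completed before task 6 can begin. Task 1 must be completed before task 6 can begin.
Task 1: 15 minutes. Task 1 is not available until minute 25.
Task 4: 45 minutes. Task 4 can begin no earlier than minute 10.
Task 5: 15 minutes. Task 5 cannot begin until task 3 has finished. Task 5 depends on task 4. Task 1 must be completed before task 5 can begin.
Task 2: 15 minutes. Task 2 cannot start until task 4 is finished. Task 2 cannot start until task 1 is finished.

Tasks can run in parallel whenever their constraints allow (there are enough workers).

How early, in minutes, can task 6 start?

115

Task 4 waits on its own release at minute 10, so it starts at minute 10 and finishes at 10 + 45 = minute 55.
Task 1 waits on its own release at minute 25, so it starts at minute 25 and finishes at 25 + 15 = minute 40.
For task 3: task 1 (finishes minute 40); task 4 (finishes minute 55, plus 20-minute gap → minute 75). Taking the maximum gives a start of minute 75, and it finishes at 75 + 25 = minute 100.
Task 5 has to wait for task 3 (finishes minute 100); task 4 (finishes minute 55); task 1 (finishes minute 40). The latest of these is minute 100, so task 5 runs minute 100 to 100 + 15 = minute 115.
Task 6 waits on task 5 (finishes minute 115); task 1 (finishes minute 40). The latest of these is minute 115, which is the earliest task 6 can start.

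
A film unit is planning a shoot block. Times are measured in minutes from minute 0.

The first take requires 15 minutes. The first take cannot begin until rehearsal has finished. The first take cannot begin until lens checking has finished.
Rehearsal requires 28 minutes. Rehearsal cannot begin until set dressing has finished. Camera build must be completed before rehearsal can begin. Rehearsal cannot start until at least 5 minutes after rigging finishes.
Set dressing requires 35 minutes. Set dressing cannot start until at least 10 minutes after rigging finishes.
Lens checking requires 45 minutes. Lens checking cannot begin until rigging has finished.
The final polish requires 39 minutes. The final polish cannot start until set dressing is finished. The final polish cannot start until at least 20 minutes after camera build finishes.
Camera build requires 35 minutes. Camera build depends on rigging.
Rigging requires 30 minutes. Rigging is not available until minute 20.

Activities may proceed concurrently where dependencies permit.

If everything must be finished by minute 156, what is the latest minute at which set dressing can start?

78

To finish by minute 156, the first take (duration 15) must start no later than minute 141.
Rehearsal must finish before the first take (must start by minute 141). With a 28-minute duration, rehearsal must start by 141 − 28 = minute 113.
The final polish must finish by minute 156; it takes 39 minutes, so it must start by 156 − 39 = minute 117.
Set dressing feeds rehearsal (must start by minute 113); the final polish (must start by minute 117). Taking the minimum, set dressing must finish by minute 113 and start by 113 − 35 = minute 78.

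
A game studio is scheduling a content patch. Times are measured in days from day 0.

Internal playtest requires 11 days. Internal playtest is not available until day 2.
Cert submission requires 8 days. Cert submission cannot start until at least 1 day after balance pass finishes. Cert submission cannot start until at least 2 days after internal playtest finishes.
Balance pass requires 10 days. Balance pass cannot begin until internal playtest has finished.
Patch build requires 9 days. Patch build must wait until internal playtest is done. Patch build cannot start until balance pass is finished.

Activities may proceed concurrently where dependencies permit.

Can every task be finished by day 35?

Yes

Internal playtest cannot begin until its own release at day 2. It runs from day 2 to 2 + 11 = day 13.
Balance pass cannot begin until internal playtest (finishes day 13). It runs from day 13 to 13 + 10 = day 23.
Patch build has to wait for internal playtest (finishes day 13); balance pass (finishes day 23). The latest of these is day 23, so patch build runs day 23 to 23 + 9 = day 32.
Cert submission cannot start until balance pass (finishes day 23, plus 1-day gap → day 24); internal playtest (finishes day 13, plus 2-day gap → day 15). The controlling bound is day 24, so cert submission finishes at 24 + 8 = day 32.
Every task is finished by day 32, which is no later than the deadline of 35, so the schedule is feasible.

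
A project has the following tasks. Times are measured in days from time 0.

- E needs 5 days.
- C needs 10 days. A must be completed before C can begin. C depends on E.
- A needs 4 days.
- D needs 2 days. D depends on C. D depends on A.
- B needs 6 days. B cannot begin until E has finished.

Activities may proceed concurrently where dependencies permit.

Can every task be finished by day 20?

Yes

Nothing blocks E, so it runs from day 0 to day 5.
B waits on E (finishes day 5), so it starts at day 5 and finishes at 5 + 6 = day 11.
Nothing blocks A, so it runs from day 0 to day 4.
C needs all of A (finishes day 4); E (finishes day 5). That puts its earliest start at day 5; it finishes at 5 + 10 = day 15.
D cannot start until C (finishes day 15); A (finishes day 4). The controlling bound is day 15, so D finishes at 15 + 2 = day 17.
Every task is finished by day 17, which is no later than the deadline of 20, so the schedule is feasible.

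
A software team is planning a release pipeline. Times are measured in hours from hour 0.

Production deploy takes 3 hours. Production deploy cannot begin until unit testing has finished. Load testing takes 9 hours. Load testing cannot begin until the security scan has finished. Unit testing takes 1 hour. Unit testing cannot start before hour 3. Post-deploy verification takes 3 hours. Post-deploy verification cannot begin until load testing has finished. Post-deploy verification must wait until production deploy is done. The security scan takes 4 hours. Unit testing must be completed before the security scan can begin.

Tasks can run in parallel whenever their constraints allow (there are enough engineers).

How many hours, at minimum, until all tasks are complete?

Unit testing cannot begin until its own release at hour 3. It runs from hour 3 to 3 + 1 = hour 4.
Production deploy waits on unit testing (finishes hour 4), so it starts at hour 4 and finishes at 4 + 3 = hour 7.
The security scan waits on unit testing (finishes hour 4), so it starts at hour 4 and finishes at 4 + 4 = hour 8.
Load testing cannot begin until the security scan (finishes hour 8). It runs from hour 8 to 8 + 9 = hour 17.
Post-deploy verification has to wait for load testing (finishes hour 17); production deploy (finishes hour 7). The latest of these is hour 17, so post-deploy verification runs hour 17 to 17 + 3 = hour 20.
All tasks are finished once the last one completes. Finish times: Unit testing at 4, The security scan at 8, Load testing at 17, Production deploy at 7, Post-deploy verification at 20. The latest is hour 20.

20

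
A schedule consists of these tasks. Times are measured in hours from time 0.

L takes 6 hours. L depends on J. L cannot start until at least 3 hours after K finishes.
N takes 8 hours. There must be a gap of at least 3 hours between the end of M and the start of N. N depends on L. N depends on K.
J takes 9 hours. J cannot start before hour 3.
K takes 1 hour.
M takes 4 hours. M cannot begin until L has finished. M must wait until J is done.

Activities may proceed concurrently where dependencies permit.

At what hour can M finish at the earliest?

Nothing blocks K, so it runs from hour 0 to hour 1.
J waits on its own release at hour 3, so it starts at hour 3 and finishes at 3 + 9 = hour 12.
L cannot start until J (finishes hour 12); K (finishes hour 1, plus 3-hour gap → hour 4). The controlling bound is hour 12, so L finishes at 12 + 6 = hour 18.
M has to wait for L (finishes hour 18); J (finishes hour 12). The latest of these is hour 18, so M runs hour 18 to 18 + 4 = hour 22.

22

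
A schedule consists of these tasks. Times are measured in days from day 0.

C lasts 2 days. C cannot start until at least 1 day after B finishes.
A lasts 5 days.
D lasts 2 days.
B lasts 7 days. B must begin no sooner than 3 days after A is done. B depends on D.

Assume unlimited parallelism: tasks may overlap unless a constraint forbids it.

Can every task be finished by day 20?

Nothing blocks D, so it runs from day 0 to day 2.
A can start immediately at day 0; it finishes at day 5.
B needs all of A (finishes day 5, plus 3-day gap → day 8); D (finishes day 2). That puts its earliest start at day 8; it finishes at 8 + 7 = day 15.
C waits on B (finishes day 15, plus 1-day gap → day 16), so it starts at day 16 and finishes at 16 + 2 = day 18.
Every task is finished by day 18, which is no later than the deadline of 20, so the schedule is feasible.

Yes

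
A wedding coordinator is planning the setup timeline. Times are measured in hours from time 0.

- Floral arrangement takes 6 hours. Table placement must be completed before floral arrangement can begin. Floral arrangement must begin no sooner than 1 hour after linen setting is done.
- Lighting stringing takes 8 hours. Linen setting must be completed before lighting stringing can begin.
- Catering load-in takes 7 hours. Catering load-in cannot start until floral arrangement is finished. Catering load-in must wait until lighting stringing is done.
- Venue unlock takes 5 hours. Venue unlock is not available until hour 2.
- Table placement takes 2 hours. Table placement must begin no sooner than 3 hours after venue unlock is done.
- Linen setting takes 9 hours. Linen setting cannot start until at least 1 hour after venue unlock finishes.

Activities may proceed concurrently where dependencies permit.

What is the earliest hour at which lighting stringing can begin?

17

Venue unlock waits on its own release at hour 2, so it starts at hour 2 and finishes at 2 + 5 = hour 7.
Linen setting cannot begin until venue unlock (finishes hour 7, plus 1-hour gap → hour 8). It runs from hour 8 to 8 + 9 = hour 17.
Lighting stringing waits on linen setting (finishes hour 17), so the earliest it can start is hour 17.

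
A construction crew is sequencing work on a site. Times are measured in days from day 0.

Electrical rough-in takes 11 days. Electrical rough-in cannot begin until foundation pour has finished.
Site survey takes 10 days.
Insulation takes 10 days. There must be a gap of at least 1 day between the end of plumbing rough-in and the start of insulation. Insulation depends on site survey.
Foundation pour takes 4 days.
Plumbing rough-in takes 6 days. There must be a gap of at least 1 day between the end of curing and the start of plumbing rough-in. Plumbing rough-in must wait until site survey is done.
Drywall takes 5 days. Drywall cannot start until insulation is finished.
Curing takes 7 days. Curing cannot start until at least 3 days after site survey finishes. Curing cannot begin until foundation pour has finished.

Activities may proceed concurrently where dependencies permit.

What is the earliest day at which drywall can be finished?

43

Foundation pour can start immediately at day 0; it finishes at day 4.
Nothing blocks site survey, so it runs from day 0 to day 10.
Curing has to wait for site survey (finishes day 10, plus 3-day gap → day 13); foundation pour (finishes day 4). The latest of these is day 13, so curing runs day 13 to 13 + 7 = day 20.
Plumbing rough-in cannot start until curing (finishes day 20, plus 1-day gap → day 21); site survey (finishes day 10). The controlling bound is day 21, so plumbing rough-in finishes at 21 + 6 = day 27.
Insulation cannot start until plumbing rough-in (finishes day 27, plus 1-day gap → day 28); site survey (finishes day 10). The controlling bound is day 28, so insulation finishes at 28 + 10 = day 38.
Drywall waits on insulation (finishes day 38), so it starts at day 38 and finishes at 38 + 5 = day 43.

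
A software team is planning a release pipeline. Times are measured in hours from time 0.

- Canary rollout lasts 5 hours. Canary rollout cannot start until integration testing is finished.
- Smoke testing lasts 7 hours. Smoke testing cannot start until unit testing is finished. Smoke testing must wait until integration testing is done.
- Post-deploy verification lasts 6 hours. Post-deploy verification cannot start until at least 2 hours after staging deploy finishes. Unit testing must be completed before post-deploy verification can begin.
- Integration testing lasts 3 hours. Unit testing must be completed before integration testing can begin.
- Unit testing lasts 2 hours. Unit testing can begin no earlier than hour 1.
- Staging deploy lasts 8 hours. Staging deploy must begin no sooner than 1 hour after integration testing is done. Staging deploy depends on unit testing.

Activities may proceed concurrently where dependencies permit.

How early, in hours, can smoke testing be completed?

13

Unit testing cannot begin until its own release at hour 1. It runs from hour 1 to 1 + 2 = hour 3.
Integration testing cannot begin until unit testing (finishes hour 3). It runs from hour 3 to 3 + 3 = hour 6.
Smoke testing has to wait for unit testing (finishes hour 3); integration testing (finishes hour 6). The latest of these is hour 6, so smoke testing runs hour 6 to 6 + 7 = hour 13.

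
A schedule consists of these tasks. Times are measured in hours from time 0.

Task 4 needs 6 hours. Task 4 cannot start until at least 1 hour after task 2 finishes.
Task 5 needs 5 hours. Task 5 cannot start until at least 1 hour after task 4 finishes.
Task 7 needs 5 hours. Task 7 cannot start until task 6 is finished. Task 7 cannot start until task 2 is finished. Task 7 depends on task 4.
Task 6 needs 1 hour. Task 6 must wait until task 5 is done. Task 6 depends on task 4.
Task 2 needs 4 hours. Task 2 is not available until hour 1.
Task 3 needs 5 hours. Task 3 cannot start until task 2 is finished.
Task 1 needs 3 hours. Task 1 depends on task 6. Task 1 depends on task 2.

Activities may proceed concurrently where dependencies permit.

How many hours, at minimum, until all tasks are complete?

24

After its own release at hour 1, task 2 can start at hour 1 and finishes at hour 5.
Task 4 waits on task 2 (finishes hour 5, plus 1-hour gap → hour 6), so it starts at hour 6 and finishes at 6 + 6 = hour 12.
Task 5 cannot begin until task 4 (finishes hour 12, plus 1-hour gap → hour 13). It runs from hour 13 to 13 + 5 = hour 18.
For task 6: task 5 (finishes hour 18); task 4 (finishes hour 12). Taking the maximum gives a start of hour 18, and it finishes at 18 + 1 = hour 19.
Task 7 has to wait for task 6 (finishes hour 19); task 2 (finishes hour 5); task 4 (finishes hour 12). The latest of these is hour 19, so task 7 runs hour 19 to 19 + 5 = hour 24.
Task 1 has to wait for task 6 (finishes hour 19); task 2 (finishes hour 5). The latest of these is hour 19, so task 1 runs hour 19 to 19 + 3 = hour 22.
Task 3 waits on task 2 (finishes hour 5), so it starts at hour 5 and finishes at 5 + 5 = hour 10.
All tasks are finished once the last one completes. Finish times: Task 1 at 22, Task 2 at 5, Task 3 at 10, Task 4 at 12, Task 5 at 18, Task 6 at 19, Task 7 at 24. The latest is hour 24.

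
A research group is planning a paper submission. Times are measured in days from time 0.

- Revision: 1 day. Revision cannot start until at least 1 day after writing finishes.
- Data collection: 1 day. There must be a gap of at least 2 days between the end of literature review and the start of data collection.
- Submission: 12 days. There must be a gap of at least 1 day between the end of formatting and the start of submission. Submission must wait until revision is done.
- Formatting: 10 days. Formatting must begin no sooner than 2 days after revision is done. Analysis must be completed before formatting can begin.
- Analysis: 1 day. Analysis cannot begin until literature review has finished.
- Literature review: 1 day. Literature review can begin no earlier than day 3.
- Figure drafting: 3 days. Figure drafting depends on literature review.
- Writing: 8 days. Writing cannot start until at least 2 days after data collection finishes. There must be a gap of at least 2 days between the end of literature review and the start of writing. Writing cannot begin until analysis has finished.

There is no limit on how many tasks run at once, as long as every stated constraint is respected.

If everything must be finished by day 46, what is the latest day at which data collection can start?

8

Submission must finish by day 46; it takes 12 days, so it must start by 46 − 12 = day 34.
Formatting feeds into submission (must start by day 34, minus 1-day gap → day 33); so formatting must finish by day 33 and therefore start by day 23.
For revision: formatting (must start by day 23, minus 2-day gap → day 21); submission (must start by day 34). The most restrictive is day 21; with a 1-day duration, revision must start by day 20.
Writing must finish before revision (must start by day 20, minus 1-day gap → day 19). With an 8-day duration, writing must start by 19 − 8 = day 11.
Data collection must finish before writing (must start by day 11, minus 2-day gap → day 9). With a 1-day duration, data collection must start by 9 − 1 = day 8.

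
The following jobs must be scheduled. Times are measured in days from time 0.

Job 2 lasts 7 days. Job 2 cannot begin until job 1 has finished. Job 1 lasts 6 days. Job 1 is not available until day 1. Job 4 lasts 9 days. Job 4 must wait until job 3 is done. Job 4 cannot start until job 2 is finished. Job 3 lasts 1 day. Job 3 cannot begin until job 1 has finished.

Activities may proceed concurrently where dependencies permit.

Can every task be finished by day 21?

No

After its own release at day 1, job 1 can start at day 1 and finishes at day 7.
After job 1 (finishes day 7), job 3 can start at day 7 and finishes at day 8.
Job 2 waits on job 1 (finishes day 7), so it starts at day 7 and finishes at 7 + 7 = day 14.
For job 4: job 3 (finishes day 8); job 2 (finishes day 14). Taking the maximum gives a start of day 14, and it finishes at 14 + 9 = day 23.
The earliest everything can be done is day 23, which is after the deadline of 21, so it is not possible.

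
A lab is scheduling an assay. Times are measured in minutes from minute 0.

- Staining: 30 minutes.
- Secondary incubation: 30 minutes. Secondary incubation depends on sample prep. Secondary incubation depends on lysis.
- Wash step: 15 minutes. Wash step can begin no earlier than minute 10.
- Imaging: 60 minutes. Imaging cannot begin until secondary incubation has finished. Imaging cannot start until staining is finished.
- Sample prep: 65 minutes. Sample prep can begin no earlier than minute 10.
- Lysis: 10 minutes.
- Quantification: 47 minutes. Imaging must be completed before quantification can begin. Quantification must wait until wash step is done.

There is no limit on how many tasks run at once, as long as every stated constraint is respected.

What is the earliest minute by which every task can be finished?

212

Staining can start immediately at minute 0; it finishes at minute 30.
After its own release at minute 10, wash step can start at minute 10 and finishes at minute 25.
Lysis can start immediately at minute 0; it finishes at minute 10.
Sample prep cannot begin until its own release at minute 10. It runs from minute 10 to 10 + 65 = minute 75.
Secondary incubation needs all of sample prep (finishes minute 75); lysis (finishes minute 10). That puts its earliest start at minute 75; it finishes at 75 + 30 = minute 105.
For imaging: secondary incubation (finishes minute 105); staining (finishes minute 30). Taking the maximum gives a start of minute 105, and it finishes at 105 + 60 = minute 165.
Quantification has to wait for imaging (finishes minute 165); wash step (finishes minute 25). The latest of these is minute 165, so quantification runs minute 165 to 165 + 47 = minute 212.
All tasks are finished once the last one completes. Finish times: Sample prep at 75, Lysis at 10, Wash step at 25, Staining at 30, Secondary incubation at 105, Imaging at 165, Quantification at 212. The latest is minute 212.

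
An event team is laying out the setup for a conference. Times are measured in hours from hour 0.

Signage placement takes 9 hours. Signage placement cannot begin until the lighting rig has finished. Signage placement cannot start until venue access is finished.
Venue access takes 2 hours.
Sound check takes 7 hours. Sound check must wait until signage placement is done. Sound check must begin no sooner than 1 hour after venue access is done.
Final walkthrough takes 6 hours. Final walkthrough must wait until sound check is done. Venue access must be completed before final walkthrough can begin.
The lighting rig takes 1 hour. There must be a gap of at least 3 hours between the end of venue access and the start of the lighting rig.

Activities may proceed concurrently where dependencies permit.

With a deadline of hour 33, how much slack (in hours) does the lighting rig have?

Venue access has no prerequisites, so it starts at hour 0 and finishes at hour 2.
The lighting rig cannot begin until venue access (finishes hour 2, plus 3-hour gap → hour 5). It runs from hour 5 to 5 + 1 = hour 6.

Working backward from the deadline:
Nothing follows final walkthrough; the deadline of hour 33 is its only limit. It must start by 33 − 6 = hour 27.
Sound check has to be done before final walkthrough (must start by hour 27). That means finishing by hour 27, i.e. starting by 27 − 7 = hour 20.
Since sound check (must start by hour 20) depends on it, signage placement must finish by hour 20. Backing off its 9-hour duration gives a latest start of hour 11.
The lighting rig feeds into signage placement (must start by hour 11); so the lighting rig must finish by hour 11 and therefore start by hour 10.
So the lighting rig can start as early as hour 5 and as late as hour 10, giving 10 − 5 = 5 hours of slack.

5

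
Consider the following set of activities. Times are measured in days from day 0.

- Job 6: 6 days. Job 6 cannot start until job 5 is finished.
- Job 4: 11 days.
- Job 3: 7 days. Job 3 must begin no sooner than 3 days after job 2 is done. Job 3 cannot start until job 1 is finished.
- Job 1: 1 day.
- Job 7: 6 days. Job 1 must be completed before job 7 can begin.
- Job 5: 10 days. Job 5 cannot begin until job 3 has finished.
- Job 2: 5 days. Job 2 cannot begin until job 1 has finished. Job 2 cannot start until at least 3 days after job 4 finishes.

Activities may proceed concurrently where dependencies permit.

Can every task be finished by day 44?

Nothing blocks job 4, so it runs from day 0 to day 11.
Job 1 has no prerequisites, so it starts at day 0 and finishes at day 1.
Job 7 waits on job 1 (finishes day 1), so it starts at day 1 and finishes at 1 + 6 = day 7.
Job 2 cannot start until job 1 (finishes day 1); job 4 (finishes day 11, plus 3-day gap → day 14). The controlling bound is day 14, so job 2 finishes at 14 + 5 = day 19.
Job 3 needs all of job 2 (finishes day 19, plus 3-day gap → day 22); job 1 (finishes day 1). That puts its earliest start at day 22; it finishes at 22 + 7 = day 29.
Job 5 waits on job 3 (finishes day 29), so it starts at day 29 and finishes at 29 + 10 = day 39.
After job 5 (finishes day 39), job 6 can start at day 39 and finishes at day 45.
The earliest everything can be done is day 45, which is after the deadline of 44, so it is not possible.

No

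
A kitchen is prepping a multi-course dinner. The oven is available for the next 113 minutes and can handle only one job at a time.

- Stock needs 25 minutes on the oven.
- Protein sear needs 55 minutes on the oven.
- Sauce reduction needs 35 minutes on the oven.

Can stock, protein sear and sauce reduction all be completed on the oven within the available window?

No

Running back to back, the jobs need 25 + 55 + 35 = 115 minutes on the oven.
Since 115 > 113, they cannot all fit.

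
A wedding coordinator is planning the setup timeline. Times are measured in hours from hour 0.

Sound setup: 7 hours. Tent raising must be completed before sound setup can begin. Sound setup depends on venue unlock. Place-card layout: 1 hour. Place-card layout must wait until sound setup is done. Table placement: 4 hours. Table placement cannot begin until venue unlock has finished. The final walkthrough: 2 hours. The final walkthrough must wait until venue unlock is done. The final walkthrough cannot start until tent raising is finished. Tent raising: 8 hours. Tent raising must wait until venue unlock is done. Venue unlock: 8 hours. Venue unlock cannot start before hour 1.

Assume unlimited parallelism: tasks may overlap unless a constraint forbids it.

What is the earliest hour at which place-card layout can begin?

After its own release at hour 1, venue unlock can start at hour 1 and finishes at hour 9.
Tent raising waits on venue unlock (finishes hour 9), so it starts at hour 9 and finishes at 9 + 8 = hour 17.
Sound setup needs all of tent raising (finishes hour 17); venue unlock (finishes hour 9). That puts its earliest start at hour 17; it finishes at 17 + 7 = hour 24.
Place-card layout waits on sound setup (finishes hour 24), so the earliest it can start is hour 24.

24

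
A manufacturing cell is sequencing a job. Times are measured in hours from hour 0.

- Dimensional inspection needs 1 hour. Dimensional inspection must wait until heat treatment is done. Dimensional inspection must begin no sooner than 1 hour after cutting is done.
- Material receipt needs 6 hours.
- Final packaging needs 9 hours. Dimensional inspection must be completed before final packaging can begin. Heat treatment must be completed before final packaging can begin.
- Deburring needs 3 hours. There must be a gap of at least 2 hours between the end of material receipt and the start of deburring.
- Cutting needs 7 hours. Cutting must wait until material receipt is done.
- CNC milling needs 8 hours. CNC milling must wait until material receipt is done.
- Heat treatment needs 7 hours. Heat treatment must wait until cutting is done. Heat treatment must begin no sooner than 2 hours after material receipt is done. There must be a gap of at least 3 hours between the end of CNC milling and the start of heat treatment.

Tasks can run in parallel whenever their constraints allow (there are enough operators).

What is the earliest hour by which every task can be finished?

34

Material receipt has no prerequisites, so it starts at hour 0 and finishes at hour 6.
CNC milling cannot begin until material receipt (finishes hour 6). It runs from hour 6 to 6 + 8 = hour 14.
Deburring cannot begin until material receipt (finishes hour 6, plus 2-hour gap → hour 8). It runs from hour 8 to 8 + 3 = hour 11.
Cutting cannot begin until material receipt (finishes hour 6). It runs from hour 6 to 6 + 7 = hour 13.
For heat treatment: cutting (finishes hour 13); material receipt (finishes hour 6, plus 2-hour gap → hour 8); CNC milling (finishes hour 14, plus 3-hour gap → hour 17). Taking the maximum gives a start of hour 17, and it finishes at 17 + 7 = hour 24.
Dimensional inspection needs all of heat treatment (finishes hour 24); cutting (finishes hour 13, plus 1-hour gap → hour 14). That puts its earliest start at hour 24; it finishes at 24 + 1 = hour 25.
Final packaging has to wait for dimensional inspection (finishes hour 25); heat treatment (finishes hour 24). The latest of these is hour 25, so final packaging runs hour 25 to 25 + 9 = hour 34.
All tasks are finished once the last one completes. Finish times: Material receipt at 6, Cutting at 13, Deburring at 11, CNC milling at 14, Heat treatment at 24, Dimensional inspection at 25, Final packaging at 34. The latest is hour 34.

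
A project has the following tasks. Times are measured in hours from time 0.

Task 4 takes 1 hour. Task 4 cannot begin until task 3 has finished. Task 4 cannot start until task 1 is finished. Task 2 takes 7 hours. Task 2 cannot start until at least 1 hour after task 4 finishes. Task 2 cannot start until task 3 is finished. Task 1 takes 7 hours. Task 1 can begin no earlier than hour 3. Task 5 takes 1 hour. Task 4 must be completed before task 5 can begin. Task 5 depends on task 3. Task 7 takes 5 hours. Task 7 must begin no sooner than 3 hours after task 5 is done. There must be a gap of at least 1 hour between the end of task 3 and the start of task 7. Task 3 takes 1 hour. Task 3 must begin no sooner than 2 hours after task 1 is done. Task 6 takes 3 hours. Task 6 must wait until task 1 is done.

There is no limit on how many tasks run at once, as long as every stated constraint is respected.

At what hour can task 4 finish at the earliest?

14

Task 1 waits on its own release at hour 3, so it starts at hour 3 and finishes at 3 + 7 = hour 10.
Task 3 waits on task 1 (finishes hour 10, plus 2-hour gap → hour 12), so it starts at hour 12 and finishes at 12 + 1 = hour 13.
For task 4: task 3 (finishes hour 13); task 1 (finishes hour 10). Taking the maximum gives a start of hour 13, and it finishes at 13 + 1 = hour 14.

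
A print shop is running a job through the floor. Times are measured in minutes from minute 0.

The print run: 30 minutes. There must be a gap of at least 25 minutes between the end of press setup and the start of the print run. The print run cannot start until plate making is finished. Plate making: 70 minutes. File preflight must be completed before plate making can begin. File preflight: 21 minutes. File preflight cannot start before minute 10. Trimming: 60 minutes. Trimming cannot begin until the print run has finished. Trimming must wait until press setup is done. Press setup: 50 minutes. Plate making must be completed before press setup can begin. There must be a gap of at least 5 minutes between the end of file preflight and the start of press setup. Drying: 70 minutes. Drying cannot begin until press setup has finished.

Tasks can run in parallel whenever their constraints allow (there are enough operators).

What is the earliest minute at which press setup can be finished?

After its own release at minute 10, file preflight can start at minute 10 and finishes at minute 31.
Plate making waits on file preflight (finishes minute 31), so it starts at minute 31 and finishes at 31 + 70 = minute 101.
For press setup: plate making (finishes minute 101); file preflight (finishes minute 31, plus 5-minute gap → minute 36). Taking the maximum gives a start of minute 101, and it finishes at 101 + 50 = minute 151.

151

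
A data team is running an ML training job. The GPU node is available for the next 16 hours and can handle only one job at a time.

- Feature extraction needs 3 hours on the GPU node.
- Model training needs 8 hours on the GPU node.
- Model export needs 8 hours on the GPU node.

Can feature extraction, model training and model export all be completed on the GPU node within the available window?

Running back to back, the jobs need 3 + 8 + 8 = 19 hours on the GPU node.
Since 19 > 16, they cannot all fit.

No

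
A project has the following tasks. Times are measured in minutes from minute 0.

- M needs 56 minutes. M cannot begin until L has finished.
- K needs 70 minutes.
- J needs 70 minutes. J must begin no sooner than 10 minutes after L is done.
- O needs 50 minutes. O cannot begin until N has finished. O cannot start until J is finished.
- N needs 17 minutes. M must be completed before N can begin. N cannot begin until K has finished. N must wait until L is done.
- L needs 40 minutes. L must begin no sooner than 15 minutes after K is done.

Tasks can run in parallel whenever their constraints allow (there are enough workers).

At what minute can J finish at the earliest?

205

Nothing blocks K, so it runs from minute 0 to minute 70.
L cannot begin until K (finishes minute 70, plus 15-minute gap → minute 85). It runs from minute 85 to 85 + 40 = minute 125.
After L (finishes minute 125, plus 10-minute gap → minute 135), J can start at minute 135 and finishes at minute 205.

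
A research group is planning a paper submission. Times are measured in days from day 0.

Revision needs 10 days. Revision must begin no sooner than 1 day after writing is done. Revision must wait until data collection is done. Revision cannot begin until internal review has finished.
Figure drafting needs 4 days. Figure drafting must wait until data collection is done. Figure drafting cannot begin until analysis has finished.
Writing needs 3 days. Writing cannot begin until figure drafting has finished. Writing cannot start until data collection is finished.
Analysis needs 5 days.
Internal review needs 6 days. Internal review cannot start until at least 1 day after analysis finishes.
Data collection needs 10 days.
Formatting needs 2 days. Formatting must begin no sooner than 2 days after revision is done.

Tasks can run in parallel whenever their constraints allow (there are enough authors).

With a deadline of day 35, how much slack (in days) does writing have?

Analysis can start immediately at day 0; it finishes at day 5.
Data collection can start immediately at day 0; it finishes at day 10.
Figure drafting needs all of data collection (finishes day 10); analysis (finishes day 5). That puts its earliest start at day 10; it finishes at 10 + 4 = day 14.
Writing cannot start until figure drafting (finishes day 14); data collection (finishes day 10). The controlling bound is day 14, so writing finishes at 14 + 3 = day 17.

Working backward from the deadline:
Formatting has no dependents, so it just needs to finish by day 35. Starting by 35 − 2 = day 33 achieves that.
Revision must finish before formatting (must start by day 33, minus 2-day gap → day 31). With a 10-day duration, revision must start by 31 − 10 = day 21.
Since revision (must start by day 21, minus 1-day gap → day 20) depends on it, writing must finish by day 20. Backing off its 3-day duration gives a latest start of day 17.
So writing can start as early as day 14 and as late as day 17, giving 17 − 14 = 3 days of slack.

3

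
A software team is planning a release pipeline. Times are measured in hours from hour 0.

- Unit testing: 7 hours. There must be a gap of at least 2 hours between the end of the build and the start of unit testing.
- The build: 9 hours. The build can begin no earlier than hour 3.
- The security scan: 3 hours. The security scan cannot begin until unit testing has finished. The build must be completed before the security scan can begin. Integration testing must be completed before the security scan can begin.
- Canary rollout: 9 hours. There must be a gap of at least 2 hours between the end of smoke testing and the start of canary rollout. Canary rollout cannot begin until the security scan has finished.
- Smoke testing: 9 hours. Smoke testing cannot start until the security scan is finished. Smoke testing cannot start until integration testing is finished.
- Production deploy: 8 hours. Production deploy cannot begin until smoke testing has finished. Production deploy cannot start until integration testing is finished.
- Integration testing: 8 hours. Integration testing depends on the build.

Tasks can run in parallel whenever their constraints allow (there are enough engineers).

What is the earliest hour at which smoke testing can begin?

24

The build cannot begin until its own release at hour 3. It runs from hour 3 to 3 + 9 = hour 12.
Integration testing cannot begin until the build (finishes hour 12). It runs from hour 12 to 12 + 8 = hour 20.
After the build (finishes hour 12, plus 2-hour gap → hour 14), unit testing can start at hour 14 and finishes at hour 21.
The security scan has to wait for unit testing (finishes hour 21); the build (finishes hour 12); integration testing (finishes hour 20). The latest of these is hour 21, so the security scan runs hour 21 to 21 + 3 = hour 24.
Smoke testing waits on the security scan (finishes hour 24); integration testing (finishes hour 20). The latest of these is hour 24, which is the earliest smoke testing can start.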